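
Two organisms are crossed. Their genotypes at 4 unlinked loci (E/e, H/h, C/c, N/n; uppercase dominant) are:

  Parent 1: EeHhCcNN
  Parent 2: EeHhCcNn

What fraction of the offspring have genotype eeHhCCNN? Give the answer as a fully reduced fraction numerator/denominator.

P(eeHhCCNN) = 1/64

EeHhCcNN gametes: EHCN×2, EHcN×2, EhCN×2, EhcN×2, eHCN×2, eHcN×2, ehCN×2, ehcN×2
EeHhCcNn gametes: EHCN×1, EHCn×1, EHcN×1, EHcn×1, EhCN×1, EhCn×1, EhcN×1, Ehcn×1, eHCN×1, eHCn×1, eHcN×1, eHcn×1, ehCN×1, ehCn×1, ehcN×1, ehcn×1
EeHhCcNN×EeHhCcNn grid (16·16=256): EEHHCCNN=2 EEHHCCNn=2 EEHHCcNN=4 EEHHCcNn=4 EEHHccNN=2 EEHHccNn=2 EEHhCCNN=4 EEHhCCNn=4 EEHhCcNN=8 EEHhCcNn=8 EEHhccNN=4 EEHhccNn=4 EEhhCCNN=2 EEhhCCNn=2 EEhhCcNN=4 EEhhCcNn=4 EEhhccNN=2 EEhhccNn=2 EeHHCCNN=4 EeHHCCNn=4 EeHHCcNN=8 EeHHCcNn=8 EeHHccNN=4 EeHHccNn=4 EeHhCCNN=8 EeHhCCNn=8 EeHhCcNN=16 EeHhCcNn=16 EeHhccNN=8 EeHhccNn=8 EehhCCNN=4 EehhCCNn=4 EehhCcNN=8 EehhCcNn=8 EehhccNN=4 EehhccNn=4 eeHHCCNN=2 eeHHCCNn=2 eeHHCcNN=4 eeHHCcNn=4 eeHHccNN=2 eeHHccNn=2 eeHhCCNN=4 eeHhCCNn=4 eeHhCcNN=8 eeHhCcNn=8 eeHhccNN=4 eeHhccNn=4 eehhCCNN=2 eehhCCNn=2 eehhCcNN=4 eehhCcNn=4 eehhccNN=2 eehhccNn=2
eeHhCCNN hits 4/256; gcd=4; 4÷4/256÷4 = 1/64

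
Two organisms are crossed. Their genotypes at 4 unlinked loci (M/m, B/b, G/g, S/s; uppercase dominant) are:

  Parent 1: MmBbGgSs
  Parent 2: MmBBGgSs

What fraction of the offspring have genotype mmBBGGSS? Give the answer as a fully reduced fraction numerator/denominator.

P(mmBBGGSS) = 1/128

MmBbGgSs gametes: MBGS×1, MBGs×1, MBgS×1, MBgs×1, MbGS×1, MbGs×1, MbgS×1, Mbgs×1, mBGS×1, mBGs×1, mBgS×1, mBgs×1, mbGS×1, mbGs×1, mbgS×1, mbgs×1
MmBBGgSs gametes: MBGS×2, MBGs×2, MBgS×2, MBgs×2, mBGS×2, mBGs×2, mBgS×2, mBgs×2
MmBbGgSs×MmBBGgSs grid (16·16=256): MMBBGGSS=2 MMBBGGSs=4 MMBBGGss=2 MMBBGgSS=4 MMBBGgSs=8 MMBBGgss=4 MMBBggSS=2 MMBBggSs=4 MMBBggss=2 MMBbGGSS=2 MMBbGGSs=4 MMBbGGss=2 MMBbGgSS=4 MMBbGgSs=8 MMBbGgss=4 MMBbggSS=2 MMBbggSs=4 MMBbggss=2 MmBBGGSS=4 MmBBGGSs=8 MmBBGGss=4 MmBBGgSS=8 MmBBGgSs=16 MmBBGgss=8 MmBBggSS=4 MmBBggSs=8 MmBBggss=4 MmBbGGSS=4 MmBbGGSs=8 MmBbGGss=4 MmBbGgSS=8 MmBbGgSs=16 MmBbGgss=8 MmBbggSS=4 MmBbggSs=8 MmBbggss=4 mmBBGGSS=2 mmBBGGSs=4 mmBBGGss=2 mmBBGgSS=4 mmBBGgSs=8 mmBBGgss=4 mmBBggSS=2 mmBBggSs=4 mmBBggss=2 mmBbGGSS=2 mmBbGGSs=4 mmBbGGss=2 mmBbGgSS=4 mmBbGgSs=8 mmBbGgss=4 mmBbggSS=2 mmBbggSs=4 mmBbggss=2
mmBBGGSS hits 2/256; gcd=2; 2÷2/256÷2 = 1/128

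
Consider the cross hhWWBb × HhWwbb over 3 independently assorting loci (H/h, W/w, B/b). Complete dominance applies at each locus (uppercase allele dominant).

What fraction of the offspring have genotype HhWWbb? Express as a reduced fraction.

P(HhWWbb) = 1/8

hhWWBb gametes: hWB×4, hWb×4
HhWwbb gametes: HWb×2, Hwb×2, hWb×2, hwb×2
hhWWBb×HhWwbb grid (8·8=64): HhWWBb=8 HhWWbb=8 HhWwBb=8 HhWwbb=8 hhWWBb=8 hhWWbb=8 hhWwBb=8 hhWwbb=8
HhWWbb hits 8/64; gcd=8; 8÷8/64÷8 = 1/8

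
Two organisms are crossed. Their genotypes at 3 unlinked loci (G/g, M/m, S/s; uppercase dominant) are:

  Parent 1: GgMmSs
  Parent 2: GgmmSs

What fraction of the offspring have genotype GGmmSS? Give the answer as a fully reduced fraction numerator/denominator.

P(GGmmSS) = 1/32

GgMmSs gametes: GMS×1, GMs×1, GmS×1, Gms×1, gMS×1, gMs×1, gmS×1, gms×1
GgmmSs gametes: GmS×2, Gms×2, gmS×2, gms×2
GgMmSs×GgmmSs grid (8·8=64): GGMmSS=2 GGMmSs=4 GGMmss=2 GGmmSS=2 GGmmSs=4 GGmmss=2 GgMmSS=4 GgMmSs=8 GgMmss=4 GgmmSS=4 GgmmSs=8 Ggmmss=4 ggMmSS=2 ggMmSs=4 ggMmss=2 ggmmSS=2 ggmmSs=4 ggmmss=2
GGmmSS hits 2/64; gcd=2; 2÷2/64÷2 = 1/32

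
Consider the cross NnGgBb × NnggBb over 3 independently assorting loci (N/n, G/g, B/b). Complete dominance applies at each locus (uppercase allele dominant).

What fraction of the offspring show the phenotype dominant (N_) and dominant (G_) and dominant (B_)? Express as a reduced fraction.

NnGgBb gametes: NGB×1, NGb×1, NgB×1, Ngb×1, nGB×1, nGb×1, ngB×1, ngb×1
NnggBb gametes: NgB×2, Ngb×2, ngB×2, ngb×2
NnGgBb×NnggBb grid (8·8=64): NNGgBB=2 NNGgBb=4 NNGgbb=2 NNggBB=2 NNggBb=4 NNggbb=2 NnGgBB=4 NnGgBb=8 NnGgbb=4 NnggBB=4 NnggBb=8 Nnggbb=4 nnGgBB=2 nnGgBb=4 nnGgbb=2 nnggBB=2 nnggBb=4 nnggbb=2
N_ G_ B_ hits 18/64; gcd=2; 18÷2/64÷2 = 9/32

P(N_ G_ B_) = 9/32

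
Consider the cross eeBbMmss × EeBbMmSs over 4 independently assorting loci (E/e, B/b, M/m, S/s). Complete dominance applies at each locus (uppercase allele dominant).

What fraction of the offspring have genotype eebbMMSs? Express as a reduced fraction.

P(eebbMMSs) = 1/64

eeBbMmss gametes: eBMs×4, eBms×4, ebMs×4, ebms×4
EeBbMmSs gametes: EBMS×1, EBMs×1, EBmS×1, EBms×1, EbMS×1, EbMs×1, EbmS×1, Ebms×1, eBMS×1, eBMs×1, eBmS×1, eBms×1, ebMS×1, ebMs×1, ebmS×1, ebms×1
eeBbMmss×EeBbMmSs grid (16·16=256): EeBBMMSs=4 EeBBMMss=4 EeBBMmSs=8 EeBBMmss=8 EeBBmmSs=4 EeBBmmss=4 EeBbMMSs=8 EeBbMMss=8 EeBbMmSs=16 EeBbMmss=16 EeBbmmSs=8 EeBbmmss=8 EebbMMSs=4 EebbMMss=4 EebbMmSs=8 EebbMmss=8 EebbmmSs=4 Eebbmmss=4 eeBBMMSs=4 eeBBMMss=4 eeBBMmSs=8 eeBBMmss=8 eeBBmmSs=4 eeBBmmss=4 eeBbMMSs=8 eeBbMMss=8 eeBbMmSs=16 eeBbMmss=16 eeBbmmSs=8 eeBbmmss=8 eebbMMSs=4 eebbMMss=4 eebbMmSs=8 eebbMmss=8 eebbmmSs=4 eebbmmss=4
eebbMMSs hits 4/256; gcd=4; 4÷4/256÷4 = 1/64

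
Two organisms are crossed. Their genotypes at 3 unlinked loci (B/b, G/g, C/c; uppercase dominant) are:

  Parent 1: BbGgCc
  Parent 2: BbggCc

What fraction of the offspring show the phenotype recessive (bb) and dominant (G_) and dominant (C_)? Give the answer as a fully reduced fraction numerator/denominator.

P(bb G_ C_) = 3/32

BbGgCc gametes: BGC×1, BGc×1, BgC×1, Bgc×1, bGC×1, bGc×1, bgC×1, bgc×1
BbggCc gametes: BgC×2, Bgc×2, bgC×2, bgc×2
BbGgCc×BbggCc grid (8·8=64): BBGgCC=2 BBGgCc=4 BBGgcc=2 BBggCC=2 BBggCc=4 BBggcc=2 BbGgCC=4 BbGgCc=8 BbGgcc=4 BbggCC=4 BbggCc=8 Bbggcc=4 bbGgCC=2 bbGgCc=4 bbGgcc=2 bbggCC=2 bbggCc=4 bbggcc=2
bb G_ C_ hits 6/64; gcd=2; 6÷2/64÷2 = 3/32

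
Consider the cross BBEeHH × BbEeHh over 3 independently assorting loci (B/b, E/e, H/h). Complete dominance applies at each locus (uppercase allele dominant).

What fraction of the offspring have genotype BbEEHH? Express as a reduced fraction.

BBEeHH gametes: BEH×4, BeH×4
BbEeHh gametes: BEH×1, BEh×1, BeH×1, Beh×1, bEH×1, bEh×1, beH×1, beh×1
BBEeHH×BbEeHh grid (8·8=64): BBEEHH=4 BBEEHh=4 BBEeHH=8 BBEeHh=8 BBeeHH=4 BBeeHh=4 BbEEHH=4 BbEEHh=4 BbEeHH=8 BbEeHh=8 BbeeHH=4 BbeeHh=4
BbEEHH hits 4/64; gcd=4; 4÷4/64÷4 = 1/16

P(BbEEHH) = 1/16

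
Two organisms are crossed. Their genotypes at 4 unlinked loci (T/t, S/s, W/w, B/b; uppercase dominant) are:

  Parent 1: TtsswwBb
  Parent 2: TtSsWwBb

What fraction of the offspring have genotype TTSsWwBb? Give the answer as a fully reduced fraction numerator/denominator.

TtsswwBb gametes: TswB×4, Tswb×4, tswB×4, tswb×4
TtSsWwBb gametes: TSWB×1, TSWb×1, TSwB×1, TSwb×1, TsWB×1, TsWb×1, TswB×1, Tswb×1, tSWB×1, tSWb×1, tSwB×1, tSwb×1, tsWB×1, tsWb×1, tswB×1, tswb×1
TtsswwBb×TtSsWwBb grid (16·16=256): TTSsWwBB=4 TTSsWwBb=8 TTSsWwbb=4 TTSswwBB=4 TTSswwBb=8 TTSswwbb=4 TTssWwBB=4 TTssWwBb=8 TTssWwbb=4 TTsswwBB=4 TTsswwBb=8 TTsswwbb=4 TtSsWwBB=8 TtSsWwBb=16 TtSsWwbb=8 TtSswwBB=8 TtSswwBb=16 TtSswwbb=8 TtssWwBB=8 TtssWwBb=16 TtssWwbb=8 TtsswwBB=8 TtsswwBb=16 Ttsswwbb=8 ttSsWwBB=4 ttSsWwBb=8 ttSsWwbb=4 ttSswwBB=4 ttSswwBb=8 ttSswwbb=4 ttssWwBB=4 ttssWwBb=8 ttssWwbb=4 ttsswwBB=4 ttsswwBb=8 ttsswwbb=4
TTSsWwBb hits 8/256; gcd=8; 8÷8/256÷8 = 1/32

P(TTSsWwBb) = 1/32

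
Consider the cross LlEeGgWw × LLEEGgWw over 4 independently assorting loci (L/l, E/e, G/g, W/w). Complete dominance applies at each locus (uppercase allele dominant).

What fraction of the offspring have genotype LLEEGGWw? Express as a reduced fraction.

LlEeGgWw gametes: LEGW×1, LEGw×1, LEgW×1, LEgw×1, LeGW×1, LeGw×1, LegW×1, Legw×1, lEGW×1, lEGw×1, lEgW×1, lEgw×1, leGW×1, leGw×1, legW×1, legw×1
LLEEGgWw gametes: LEGW×4, LEGw×4, LEgW×4, LEgw×4
LlEeGgWw×LLEEGgWw grid (16·16=256): LLEEGGWW=4 LLEEGGWw=8 LLEEGGww=4 LLEEGgWW=8 LLEEGgWw=16 LLEEGgww=8 LLEEggWW=4 LLEEggWw=8 LLEEggww=4 LLEeGGWW=4 LLEeGGWw=8 LLEeGGww=4 LLEeGgWW=8 LLEeGgWw=16 LLEeGgww=8 LLEeggWW=4 LLEeggWw=8 LLEeggww=4 LlEEGGWW=4 LlEEGGWw=8 LlEEGGww=4 LlEEGgWW=8 LlEEGgWw=16 LlEEGgww=8 LlEEggWW=4 LlEEggWw=8 LlEEggww=4 LlEeGGWW=4 LlEeGGWw=8 LlEeGGww=4 LlEeGgWW=8 LlEeGgWw=16 LlEeGgww=8 LlEeggWW=4 LlEeggWw=8 LlEeggww=4
LLEEGGWw hits 8/256; gcd=8; 8÷8/256÷8 = 1/32

P(LLEEGGWw) = 1/32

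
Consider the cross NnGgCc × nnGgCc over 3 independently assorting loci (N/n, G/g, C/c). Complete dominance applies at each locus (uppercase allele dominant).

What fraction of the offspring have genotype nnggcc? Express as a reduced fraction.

NnGgCc gametes: NGC×1, NGc×1, NgC×1, Ngc×1, nGC×1, nGc×1, ngC×1, ngc×1
nnGgCc gametes: nGC×2, nGc×2, ngC×2, ngc×2
NnGgCc×nnGgCc grid (8·8=64): NnGGCC=2 NnGGCc=4 NnGGcc=2 NnGgCC=4 NnGgCc=8 NnGgcc=4 NnggCC=2 NnggCc=4 Nnggcc=2 nnGGCC=2 nnGGCc=4 nnGGcc=2 nnGgCC=4 nnGgCc=8 nnGgcc=4 nnggCC=2 nnggCc=4 nnggcc=2
nnggcc hits 2/64; gcd=2; 2÷2/64÷2 = 1/32

P(nnggcc) = 1/32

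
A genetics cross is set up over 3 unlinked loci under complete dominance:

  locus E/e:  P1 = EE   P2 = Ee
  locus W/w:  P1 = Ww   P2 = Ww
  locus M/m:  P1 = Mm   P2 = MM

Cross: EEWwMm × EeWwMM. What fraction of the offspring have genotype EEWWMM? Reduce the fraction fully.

P(EEWWMM) = 1/16

EEWwMm gametes: EWM×2, EWm×2, EwM×2, Ewm×2
EeWwMM gametes: EWM×2, EwM×2, eWM×2, ewM×2
EEWwMm×EeWwMM grid (8·8=64): EEWWMM=4 EEWWMm=4 EEWwMM=8 EEWwMm=8 EEwwMM=4 EEwwMm=4 EeWWMM=4 EeWWMm=4 EeWwMM=8 EeWwMm=8 EewwMM=4 EewwMm=4
EEWWMM hits 4/64; gcd=4; 4÷4/64÷4 = 1/16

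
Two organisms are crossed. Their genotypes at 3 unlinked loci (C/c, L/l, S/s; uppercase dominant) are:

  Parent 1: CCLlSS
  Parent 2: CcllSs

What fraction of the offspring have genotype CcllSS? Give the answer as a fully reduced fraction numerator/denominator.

P(CcllSS) = 1/8

CCLlSS gametes: CLS×4, ClS×4
CcllSs gametes: ClS×2, Cls×2, clS×2, cls×2
CCLlSS×CcllSs grid (8·8=64): CCLlSS=8 CCLlSs=8 CCllSS=8 CCllSs=8 CcLlSS=8 CcLlSs=8 CcllSS=8 CcllSs=8
CcllSS hits 8/64; gcd=8; 8÷8/64÷8 = 1/8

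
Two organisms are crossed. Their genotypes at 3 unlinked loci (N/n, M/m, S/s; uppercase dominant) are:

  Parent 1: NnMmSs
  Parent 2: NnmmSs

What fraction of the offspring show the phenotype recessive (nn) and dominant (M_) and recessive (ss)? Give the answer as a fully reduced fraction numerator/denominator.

NnMmSs gametes: NMS×1, NMs×1, NmS×1, Nms×1, nMS×1, nMs×1, nmS×1, nms×1
NnmmSs gametes: NmS×2, Nms×2, nmS×2, nms×2
NnMmSs×NnmmSs grid (8·8=64): NNMmSS=2 NNMmSs=4 NNMmss=2 NNmmSS=2 NNmmSs=4 NNmmss=2 NnMmSS=4 NnMmSs=8 NnMmss=4 NnmmSS=4 NnmmSs=8 Nnmmss=4 nnMmSS=2 nnMmSs=4 nnMmss=2 nnmmSS=2 nnmmSs=4 nnmmss=2
nn M_ ss hits 2/64; gcd=2; 2÷2/64÷2 = 1/32

P(nn M_ ss) = 1/32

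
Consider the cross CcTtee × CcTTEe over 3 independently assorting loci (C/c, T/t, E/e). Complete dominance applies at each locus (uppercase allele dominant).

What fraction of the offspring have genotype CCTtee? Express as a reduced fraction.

CcTtee gametes: CTe×2, Cte×2, cTe×2, cte×2
CcTTEe gametes: CTE×2, CTe×2, cTE×2, cTe×2
CcTtee×CcTTEe grid (8·8=64): CCTTEe=4 CCTTee=4 CCTtEe=4 CCTtee=4 CcTTEe=8 CcTTee=8 CcTtEe=8 CcTtee=8 ccTTEe=4 ccTTee=4 ccTtEe=4 ccTtee=4
CCTtee hits 4/64; gcd=4; 4÷4/64÷4 = 1/16

P(CCTtee) = 1/16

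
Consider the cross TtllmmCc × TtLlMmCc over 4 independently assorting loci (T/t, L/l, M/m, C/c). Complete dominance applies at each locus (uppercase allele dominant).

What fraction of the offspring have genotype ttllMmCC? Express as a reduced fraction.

TtllmmCc gametes: TlmC×4, Tlmc×4, tlmC×4, tlmc×4
TtLlMmCc gametes: TLMC×1, TLMc×1, TLmC×1, TLmc×1, TlMC×1, TlMc×1, TlmC×1, Tlmc×1, tLMC×1, tLMc×1, tLmC×1, tLmc×1, tlMC×1, tlMc×1, tlmC×1, tlmc×1
TtllmmCc×TtLlMmCc grid (16·16=256): TTLlMmCC=4 TTLlMmCc=8 TTLlMmcc=4 TTLlmmCC=4 TTLlmmCc=8 TTLlmmcc=4 TTllMmCC=4 TTllMmCc=8 TTllMmcc=4 TTllmmCC=4 TTllmmCc=8 TTllmmcc=4 TtLlMmCC=8 TtLlMmCc=16 TtLlMmcc=8 TtLlmmCC=8 TtLlmmCc=16 TtLlmmcc=8 TtllMmCC=8 TtllMmCc=16 TtllMmcc=8 TtllmmCC=8 TtllmmCc=16 Ttllmmcc=8 ttLlMmCC=4 ttLlMmCc=8 ttLlMmcc=4 ttLlmmCC=4 ttLlmmCc=8 ttLlmmcc=4 ttllMmCC=4 ttllMmCc=8 ttllMmcc=4 ttllmmCC=4 ttllmmCc=8 ttllmmcc=4
ttllMmCC hits 4/256; gcd=4; 4÷4/256÷4 = 1/64

P(ttllMmCC) = 1/64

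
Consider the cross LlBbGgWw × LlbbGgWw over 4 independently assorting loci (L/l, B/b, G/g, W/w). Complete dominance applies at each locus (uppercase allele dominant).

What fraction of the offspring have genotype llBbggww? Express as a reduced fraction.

P(llBbggww) = 1/128

LlBbGgWw gametes: LBGW×1, LBGw×1, LBgW×1, LBgw×1, LbGW×1, LbGw×1, LbgW×1, Lbgw×1, lBGW×1, lBGw×1, lBgW×1, lBgw×1, lbGW×1, lbGw×1, lbgW×1, lbgw×1
LlbbGgWw gametes: LbGW×2, LbGw×2, LbgW×2, Lbgw×2, lbGW×2, lbGw×2, lbgW×2, lbgw×2
LlBbGgWw×LlbbGgWw grid (16·16=256): LLBbGGWW=2 LLBbGGWw=4 LLBbGGww=2 LLBbGgWW=4 LLBbGgWw=8 LLBbGgww=4 LLBbggWW=2 LLBbggWw=4 LLBbggww=2 LLbbGGWW=2 LLbbGGWw=4 LLbbGGww=2 LLbbGgWW=4 LLbbGgWw=8 LLbbGgww=4 LLbbggWW=2 LLbbggWw=4 LLbbggww=2 LlBbGGWW=4 LlBbGGWw=8 LlBbGGww=4 LlBbGgWW=8 LlBbGgWw=16 LlBbGgww=8 LlBbggWW=4 LlBbggWw=8 LlBbggww=4 LlbbGGWW=4 LlbbGGWw=8 LlbbGGww=4 LlbbGgWW=8 LlbbGgWw=16 LlbbGgww=8 LlbbggWW=4 LlbbggWw=8 Llbbggww=4 llBbGGWW=2 llBbGGWw=4 llBbGGww=2 llBbGgWW=4 llBbGgWw=8 llBbGgww=4 llBbggWW=2 llBbggWw=4 llBbggww=2 llbbGGWW=2 llbbGGWw=4 llbbGGww=2 llbbGgWW=4 llbbGgWw=8 llbbGgww=4 llbbggWW=2 llbbggWw=4 llbbggww=2
llBbggww hits 2/256; gcd=2; 2÷2/256÷2 = 1/128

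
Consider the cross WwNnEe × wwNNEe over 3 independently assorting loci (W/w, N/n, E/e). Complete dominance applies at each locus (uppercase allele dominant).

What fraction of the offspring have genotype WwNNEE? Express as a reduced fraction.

P(WwNNEE) = 1/16

WwNnEe gametes: WNE×1, WNe×1, WnE×1, Wne×1, wNE×1, wNe×1, wnE×1, wne×1
wwNNEe gametes: wNE×4, wNe×4
WwNnEe×wwNNEe grid (8·8=64): WwNNEE=4 WwNNEe=8 WwNNee=4 WwNnEE=4 WwNnEe=8 WwNnee=4 wwNNEE=4 wwNNEe=8 wwNNee=4 wwNnEE=4 wwNnEe=8 wwNnee=4
WwNNEE hits 4/64; gcd=4; 4÷4/64÷4 = 1/16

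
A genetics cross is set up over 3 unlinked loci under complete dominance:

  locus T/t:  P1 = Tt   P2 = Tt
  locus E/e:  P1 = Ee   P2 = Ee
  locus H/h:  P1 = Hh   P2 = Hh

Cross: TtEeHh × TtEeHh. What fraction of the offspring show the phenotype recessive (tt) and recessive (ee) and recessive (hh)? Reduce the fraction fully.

P(tt ee hh) = 1/64

TtEeHh gametes: TEH×1, TEh×1, TeH×1, Teh×1, tEH×1, tEh×1, teH×1, teh×1
TtEeHh gametes: TEH×1, TEh×1, TeH×1, Teh×1, tEH×1, tEh×1, teH×1, teh×1
TtEeHh×TtEeHh grid (8·8=64): TTEEHH=1 TTEEHh=2 TTEEhh=1 TTEeHH=2 TTEeHh=4 TTEehh=2 TTeeHH=1 TTeeHh=2 TTeehh=1 TtEEHH=2 TtEEHh=4 TtEEhh=2 TtEeHH=4 TtEeHh=8 TtEehh=4 TteeHH=2 TteeHh=4 Tteehh=2 ttEEHH=1 ttEEHh=2 ttEEhh=1 ttEeHH=2 ttEeHh=4 ttEehh=2 tteeHH=1 tteeHh=2 tteehh=1
tt ee hh hits 1/64; gcd=1; 1÷1/64÷1 = 1/64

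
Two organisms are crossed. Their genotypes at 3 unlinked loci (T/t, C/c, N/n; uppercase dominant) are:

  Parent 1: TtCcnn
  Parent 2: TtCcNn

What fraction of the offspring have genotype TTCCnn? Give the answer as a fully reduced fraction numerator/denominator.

P(TTCCnn) = 1/32

TtCcnn gametes: TCn×2, Tcn×2, tCn×2, tcn×2
TtCcNn gametes: TCN×1, TCn×1, TcN×1, Tcn×1, tCN×1, tCn×1, tcN×1, tcn×1
TtCcnn×TtCcNn grid (8·8=64): TTCCNn=2 TTCCnn=2 TTCcNn=4 TTCcnn=4 TTccNn=2 TTccnn=2 TtCCNn=4 TtCCnn=4 TtCcNn=8 TtCcnn=8 TtccNn=4 Ttccnn=4 ttCCNn=2 ttCCnn=2 ttCcNn=4 ttCcnn=4 ttccNn=2 ttccnn=2
TTCCnn hits 2/64; gcd=2; 2÷2/64÷2 = 1/32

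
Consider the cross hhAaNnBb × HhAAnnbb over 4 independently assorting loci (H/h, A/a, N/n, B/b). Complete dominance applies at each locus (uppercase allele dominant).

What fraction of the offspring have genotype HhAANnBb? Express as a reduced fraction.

P(HhAANnBb) = 1/16

hhAaNnBb gametes: hANB×2, hANb×2, hAnB×2, hAnb×2, haNB×2, haNb×2, hanB×2, hanb×2
HhAAnnbb gametes: HAnb×8, hAnb×8
hhAaNnBb×HhAAnnbb grid (16·16=256): HhAANnBb=16 HhAANnbb=16 HhAAnnBb=16 HhAAnnbb=16 HhAaNnBb=16 HhAaNnbb=16 HhAannBb=16 HhAannbb=16 hhAANnBb=16 hhAANnbb=16 hhAAnnBb=16 hhAAnnbb=16 hhAaNnBb=16 hhAaNnbb=16 hhAannBb=16 hhAannbb=16
HhAANnBb hits 16/256; gcd=16; 16÷16/256÷16 = 1/16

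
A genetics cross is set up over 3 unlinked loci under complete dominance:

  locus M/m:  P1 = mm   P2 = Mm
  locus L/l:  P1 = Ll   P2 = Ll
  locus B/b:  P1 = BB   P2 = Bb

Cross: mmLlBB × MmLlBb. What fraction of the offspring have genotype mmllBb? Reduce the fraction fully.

mmLlBB gametes: mLB×4, mlB×4
MmLlBb gametes: MLB×1, MLb×1, MlB×1, Mlb×1, mLB×1, mLb×1, mlB×1, mlb×1
mmLlBB×MmLlBb grid (8·8=64): MmLLBB=4 MmLLBb=4 MmLlBB=8 MmLlBb=8 MmllBB=4 MmllBb=4 mmLLBB=4 mmLLBb=4 mmLlBB=8 mmLlBb=8 mmllBB=4 mmllBb=4
mmllBb hits 4/64; gcd=4; 4÷4/64÷4 = 1/16

P(mmllBb) = 1/16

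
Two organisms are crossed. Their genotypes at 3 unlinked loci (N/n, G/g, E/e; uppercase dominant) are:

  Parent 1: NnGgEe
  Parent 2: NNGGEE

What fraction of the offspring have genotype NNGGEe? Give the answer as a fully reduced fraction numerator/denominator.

NnGgEe gametes: NGE×1, NGe×1, NgE×1, Nge×1, nGE×1, nGe×1, ngE×1, nge×1
NNGGEE gametes: NGE×8
NnGgEe×NNGGEE grid (8·8=64): NNGGEE=8 NNGGEe=8 NNGgEE=8 NNGgEe=8 NnGGEE=8 NnGGEe=8 NnGgEE=8 NnGgEe=8
NNGGEe hits 8/64; gcd=8; 8÷8/64÷8 = 1/8

P(NNGGEe) = 1/8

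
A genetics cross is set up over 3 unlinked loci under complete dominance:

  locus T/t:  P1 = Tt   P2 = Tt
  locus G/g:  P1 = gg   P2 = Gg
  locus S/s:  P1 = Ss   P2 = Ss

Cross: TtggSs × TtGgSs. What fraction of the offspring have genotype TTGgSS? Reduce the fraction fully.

TtggSs gametes: TgS×2, Tgs×2, tgS×2, tgs×2
TtGgSs gametes: TGS×1, TGs×1, TgS×1, Tgs×1, tGS×1, tGs×1, tgS×1, tgs×1
TtggSs×TtGgSs grid (8·8=64): TTGgSS=2 TTGgSs=4 TTGgss=2 TTggSS=2 TTggSs=4 TTggss=2 TtGgSS=4 TtGgSs=8 TtGgss=4 TtggSS=4 TtggSs=8 Ttggss=4 ttGgSS=2 ttGgSs=4 ttGgss=2 ttggSS=2 ttggSs=4 ttggss=2
TTGgSS hits 2/64; gcd=2; 2÷2/64÷2 = 1/32

P(TTGgSS) = 1/32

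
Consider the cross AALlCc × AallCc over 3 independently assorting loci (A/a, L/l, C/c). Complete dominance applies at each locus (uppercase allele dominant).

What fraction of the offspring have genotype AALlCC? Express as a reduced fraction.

AALlCc gametes: ALC×2, ALc×2, AlC×2, Alc×2
AallCc gametes: AlC×2, Alc×2, alC×2, alc×2
AALlCc×AallCc grid (8·8=64): AALlCC=4 AALlCc=8 AALlcc=4 AAllCC=4 AAllCc=8 AAllcc=4 AaLlCC=4 AaLlCc=8 AaLlcc=4 AallCC=4 AallCc=8 Aallcc=4
AALlCC hits 4/64; gcd=4; 4÷4/64÷4 = 1/16

P(AALlCC) = 1/16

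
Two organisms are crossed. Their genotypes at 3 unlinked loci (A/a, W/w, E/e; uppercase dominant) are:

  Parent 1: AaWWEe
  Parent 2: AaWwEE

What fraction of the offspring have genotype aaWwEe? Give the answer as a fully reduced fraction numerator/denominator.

AaWWEe gametes: AWE×2, AWe×2, aWE×2, aWe×2
AaWwEE gametes: AWE×2, AwE×2, aWE×2, awE×2
AaWWEe×AaWwEE grid (8·8=64): AAWWEE=4 AAWWEe=4 AAWwEE=4 AAWwEe=4 AaWWEE=8 AaWWEe=8 AaWwEE=8 AaWwEe=8 aaWWEE=4 aaWWEe=4 aaWwEE=4 aaWwEe=4
aaWwEe hits 4/64; gcd=4; 4÷4/64÷4 = 1/16

P(aaWwEe) = 1/16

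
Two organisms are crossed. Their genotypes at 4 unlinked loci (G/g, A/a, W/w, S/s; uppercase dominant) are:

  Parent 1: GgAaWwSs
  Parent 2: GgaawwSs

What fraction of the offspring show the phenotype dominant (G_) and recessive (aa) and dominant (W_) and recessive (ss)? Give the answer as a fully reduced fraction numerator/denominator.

P(G_ aa W_ ss) = 3/64

GgAaWwSs gametes: GAWS×1, GAWs×1, GAwS×1, GAws×1, GaWS×1, GaWs×1, GawS×1, Gaws×1, gAWS×1, gAWs×1, gAwS×1, gAws×1, gaWS×1, gaWs×1, gawS×1, gaws×1
GgaawwSs gametes: GawS×4, Gaws×4, gawS×4, gaws×4
GgAaWwSs×GgaawwSs grid (16·16=256): GGAaWwSS=4 GGAaWwSs=8 GGAaWwss=4 GGAawwSS=4 GGAawwSs=8 GGAawwss=4 GGaaWwSS=4 GGaaWwSs=8 GGaaWwss=4 GGaawwSS=4 GGaawwSs=8 GGaawwss=4 GgAaWwSS=8 GgAaWwSs=16 GgAaWwss=8 GgAawwSS=8 GgAawwSs=16 GgAawwss=8 GgaaWwSS=8 GgaaWwSs=16 GgaaWwss=8 GgaawwSS=8 GgaawwSs=16 Ggaawwss=8 ggAaWwSS=4 ggAaWwSs=8 ggAaWwss=4 ggAawwSS=4 ggAawwSs=8 ggAawwss=4 ggaaWwSS=4 ggaaWwSs=8 ggaaWwss=4 ggaawwSS=4 ggaawwSs=8 ggaawwss=4
G_ aa W_ ss hits 12/256; gcd=4; 12÷4/256÷4 = 3/64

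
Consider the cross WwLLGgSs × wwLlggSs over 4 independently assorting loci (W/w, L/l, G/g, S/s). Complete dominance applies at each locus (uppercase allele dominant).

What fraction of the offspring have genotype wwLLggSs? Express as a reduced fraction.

P(wwLLggSs) = 1/16

WwLLGgSs gametes: WLGS×2, WLGs×2, WLgS×2, WLgs×2, wLGS×2, wLGs×2, wLgS×2, wLgs×2
wwLlggSs gametes: wLgS×4, wLgs×4, wlgS×4, wlgs×4
WwLLGgSs×wwLlggSs grid (16·16=256): WwLLGgSS=8 WwLLGgSs=16 WwLLGgss=8 WwLLggSS=8 WwLLggSs=16 WwLLggss=8 WwLlGgSS=8 WwLlGgSs=16 WwLlGgss=8 WwLlggSS=8 WwLlggSs=16 WwLlggss=8 wwLLGgSS=8 wwLLGgSs=16 wwLLGgss=8 wwLLggSS=8 wwLLggSs=16 wwLLggss=8 wwLlGgSS=8 wwLlGgSs=16 wwLlGgss=8 wwLlggSS=8 wwLlggSs=16 wwLlggss=8
wwLLggSs hits 16/256; gcd=16; 16÷16/256÷16 = 1/16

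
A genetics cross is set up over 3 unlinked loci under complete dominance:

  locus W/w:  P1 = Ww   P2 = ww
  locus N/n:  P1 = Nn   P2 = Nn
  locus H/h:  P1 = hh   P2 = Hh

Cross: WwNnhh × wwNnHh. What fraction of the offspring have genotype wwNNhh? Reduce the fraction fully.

P(wwNNhh) = 1/16

WwNnhh gametes: WNh×2, Wnh×2, wNh×2, wnh×2
wwNnHh gametes: wNH×2, wNh×2, wnH×2, wnh×2
WwNnhh×wwNnHh grid (8·8=64): WwNNHh=4 WwNNhh=4 WwNnHh=8 WwNnhh=8 WwnnHh=4 Wwnnhh=4 wwNNHh=4 wwNNhh=4 wwNnHh=8 wwNnhh=8 wwnnHh=4 wwnnhh=4
wwNNhh hits 4/64; gcd=4; 4÷4/64÷4 = 1/16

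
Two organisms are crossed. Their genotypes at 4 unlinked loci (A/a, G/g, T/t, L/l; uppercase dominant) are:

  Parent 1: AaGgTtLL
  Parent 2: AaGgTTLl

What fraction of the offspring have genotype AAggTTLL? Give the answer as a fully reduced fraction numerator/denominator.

P(AAggTTLL) = 1/64

AaGgTtLL gametes: AGTL×2, AGtL×2, AgTL×2, AgtL×2, aGTL×2, aGtL×2, agTL×2, agtL×2
AaGgTTLl gametes: AGTL×2, AGTl×2, AgTL×2, AgTl×2, aGTL×2, aGTl×2, agTL×2, agTl×2
AaGgTtLL×AaGgTTLl grid (16·16=256): AAGGTTLL=4 AAGGTTLl=4 AAGGTtLL=4 AAGGTtLl=4 AAGgTTLL=8 AAGgTTLl=8 AAGgTtLL=8 AAGgTtLl=8 AAggTTLL=4 AAggTTLl=4 AAggTtLL=4 AAggTtLl=4 AaGGTTLL=8 AaGGTTLl=8 AaGGTtLL=8 AaGGTtLl=8 AaGgTTLL=16 AaGgTTLl=16 AaGgTtLL=16 AaGgTtLl=16 AaggTTLL=8 AaggTTLl=8 AaggTtLL=8 AaggTtLl=8 aaGGTTLL=4 aaGGTTLl=4 aaGGTtLL=4 aaGGTtLl=4 aaGgTTLL=8 aaGgTTLl=8 aaGgTtLL=8 aaGgTtLl=8 aaggTTLL=4 aaggTTLl=4 aaggTtLL=4 aaggTtLl=4
AAggTTLL hits 4/256; gcd=4; 4÷4/256÷4 = 1/64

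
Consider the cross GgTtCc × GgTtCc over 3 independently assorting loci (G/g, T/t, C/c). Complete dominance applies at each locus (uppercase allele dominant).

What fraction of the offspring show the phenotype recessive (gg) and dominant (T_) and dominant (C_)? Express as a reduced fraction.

P(gg T_ C_) = 9/64

GgTtCc gametes: GTC×1, GTc×1, GtC×1, Gtc×1, gTC×1, gTc×1, gtC×1, gtc×1
GgTtCc gametes: GTC×1, GTc×1, GtC×1, Gtc×1, gTC×1, gTc×1, gtC×1, gtc×1
GgTtCc×GgTtCc grid (8·8=64): GGTTCC=1 GGTTCc=2 GGTTcc=1 GGTtCC=2 GGTtCc=4 GGTtcc=2 GGttCC=1 GGttCc=2 GGttcc=1 GgTTCC=2 GgTTCc=4 GgTTcc=2 GgTtCC=4 GgTtCc=8 GgTtcc=4 GgttCC=2 GgttCc=4 Ggttcc=2 ggTTCC=1 ggTTCc=2 ggTTcc=1 ggTtCC=2 ggTtCc=4 ggTtcc=2 ggttCC=1 ggttCc=2 ggttcc=1
gg T_ C_ hits 9/64; gcd=1; 9÷1/64÷1 = 9/64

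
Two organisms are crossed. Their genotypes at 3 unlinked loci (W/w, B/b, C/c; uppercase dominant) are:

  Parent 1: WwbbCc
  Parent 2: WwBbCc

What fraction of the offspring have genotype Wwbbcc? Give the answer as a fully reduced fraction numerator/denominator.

WwbbCc gametes: WbC×2, Wbc×2, wbC×2, wbc×2
WwBbCc gametes: WBC×1, WBc×1, WbC×1, Wbc×1, wBC×1, wBc×1, wbC×1, wbc×1
WwbbCc×WwBbCc grid (8·8=64): WWBbCC=2 WWBbCc=4 WWBbcc=2 WWbbCC=2 WWbbCc=4 WWbbcc=2 WwBbCC=4 WwBbCc=8 WwBbcc=4 WwbbCC=4 WwbbCc=8 Wwbbcc=4 wwBbCC=2 wwBbCc=4 wwBbcc=2 wwbbCC=2 wwbbCc=4 wwbbcc=2
Wwbbcc hits 4/64; gcd=4; 4÷4/64÷4 = 1/16

P(Wwbbcc) = 1/16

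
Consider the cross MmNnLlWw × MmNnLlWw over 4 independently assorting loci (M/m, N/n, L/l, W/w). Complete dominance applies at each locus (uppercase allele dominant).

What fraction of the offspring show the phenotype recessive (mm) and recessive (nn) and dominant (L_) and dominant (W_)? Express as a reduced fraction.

P(mm nn L_ W_) = 9/256

MmNnLlWw gametes: MNLW×1, MNLw×1, MNlW×1, MNlw×1, MnLW×1, MnLw×1, MnlW×1, Mnlw×1, mNLW×1, mNLw×1, mNlW×1, mNlw×1, mnLW×1, mnLw×1, mnlW×1, mnlw×1
MmNnLlWw gametes: MNLW×1, MNLw×1, MNlW×1, MNlw×1, MnLW×1, MnLw×1, MnlW×1, Mnlw×1, mNLW×1, mNLw×1, mNlW×1, mNlw×1, mnLW×1, mnLw×1, mnlW×1, mnlw×1
MmNnLlWw×MmNnLlWw grid (16·16=256): MMNNLLWW=1 MMNNLLWw=2 MMNNLLww=1 MMNNLlWW=2 MMNNLlWw=4 MMNNLlww=2 MMNNllWW=1 MMNNllWw=2 MMNNllww=1 MMNnLLWW=2 MMNnLLWw=4 MMNnLLww=2 MMNnLlWW=4 MMNnLlWw=8 MMNnLlww=4 MMNnllWW=2 MMNnllWw=4 MMNnllww=2 MMnnLLWW=1 MMnnLLWw=2 MMnnLLww=1 MMnnLlWW=2 MMnnLlWw=4 MMnnLlww=2 MMnnllWW=1 MMnnllWw=2 MMnnllww=1 MmNNLLWW=2 MmNNLLWw=4 MmNNLLww=2 MmNNLlWW=4 MmNNLlWw=8 MmNNLlww=4 MmNNllWW=2 MmNNllWw=4 MmNNllww=2 MmNnLLWW=4 MmNnLLWw=8 MmNnLLww=4 MmNnLlWW=8 MmNnLlWw=16 MmNnLlww=8 MmNnllWW=4 MmNnllWw=8 MmNnllww=4 MmnnLLWW=2 MmnnLLWw=4 MmnnLLww=2 MmnnLlWW=4 MmnnLlWw=8 MmnnLlww=4 MmnnllWW=2 MmnnllWw=4 Mmnnllww=2 mmNNLLWW=1 mmNNLLWw=2 mmNNLLww=1 mmNNLlWW=2 mmNNLlWw=4 mmNNLlww=2 mmNNllWW=1 mmNNllWw=2 mmNNllww=1 mmNnLLWW=2 mmNnLLWw=4 mmNnLLww=2 mmNnLlWW=4 mmNnLlWw=8 mmNnLlww=4 mmNnllWW=2 mmNnllWw=4 mmNnllww=2 mmnnLLWW=1 mmnnLLWw=2 mmnnLLww=1 mmnnLlWW=2 mmnnLlWw=4 mmnnLlww=2 mmnnllWW=1 mmnnllWw=2 mmnnllww=1
mm nn L_ W_ hits 9/256; gcd=1; 9÷1/256÷1 = 9/256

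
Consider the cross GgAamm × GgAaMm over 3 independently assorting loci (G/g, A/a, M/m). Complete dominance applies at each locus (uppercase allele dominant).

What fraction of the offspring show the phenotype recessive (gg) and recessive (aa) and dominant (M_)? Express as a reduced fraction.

GgAamm gametes: GAm×2, Gam×2, gAm×2, gam×2
GgAaMm gametes: GAM×1, GAm×1, GaM×1, Gam×1, gAM×1, gAm×1, gaM×1, gam×1
GgAamm×GgAaMm grid (8·8=64): GGAAMm=2 GGAAmm=2 GGAaMm=4 GGAamm=4 GGaaMm=2 GGaamm=2 GgAAMm=4 GgAAmm=4 GgAaMm=8 GgAamm=8 GgaaMm=4 Ggaamm=4 ggAAMm=2 ggAAmm=2 ggAaMm=4 ggAamm=4 ggaaMm=2 ggaamm=2
gg aa M_ hits 2/64; gcd=2; 2÷2/64÷2 = 1/32

P(gg aa M_) = 1/32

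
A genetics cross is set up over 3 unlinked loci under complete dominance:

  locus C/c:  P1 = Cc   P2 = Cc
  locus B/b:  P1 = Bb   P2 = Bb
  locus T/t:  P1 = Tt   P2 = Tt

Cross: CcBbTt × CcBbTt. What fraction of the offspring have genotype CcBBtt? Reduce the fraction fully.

CcBbTt gametes: CBT×1, CBt×1, CbT×1, Cbt×1, cBT×1, cBt×1, cbT×1, cbt×1
CcBbTt gametes: CBT×1, CBt×1, CbT×1, Cbt×1, cBT×1, cBt×1, cbT×1, cbt×1
CcBbTt×CcBbTt grid (8·8=64): CCBBTT=1 CCBBTt=2 CCBBtt=1 CCBbTT=2 CCBbTt=4 CCBbtt=2 CCbbTT=1 CCbbTt=2 CCbbtt=1 CcBBTT=2 CcBBTt=4 CcBBtt=2 CcBbTT=4 CcBbTt=8 CcBbtt=4 CcbbTT=2 CcbbTt=4 Ccbbtt=2 ccBBTT=1 ccBBTt=2 ccBBtt=1 ccBbTT=2 ccBbTt=4 ccBbtt=2 ccbbTT=1 ccbbTt=2 ccbbtt=1
CcBBtt hits 2/64; gcd=2; 2÷2/64÷2 = 1/32

P(CcBBtt) = 1/32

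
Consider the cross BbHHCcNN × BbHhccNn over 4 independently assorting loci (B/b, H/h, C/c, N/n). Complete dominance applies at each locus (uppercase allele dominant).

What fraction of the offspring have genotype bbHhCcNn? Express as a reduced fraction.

BbHHCcNN gametes: BHCN×4, BHcN×4, bHCN×4, bHcN×4
BbHhccNn gametes: BHcN×2, BHcn×2, BhcN×2, Bhcn×2, bHcN×2, bHcn×2, bhcN×2, bhcn×2
BbHHCcNN×BbHhccNn grid (16·16=256): BBHHCcNN=8 BBHHCcNn=8 BBHHccNN=8 BBHHccNn=8 BBHhCcNN=8 BBHhCcNn=8 BBHhccNN=8 BBHhccNn=8 BbHHCcNN=16 BbHHCcNn=16 BbHHccNN=16 BbHHccNn=16 BbHhCcNN=16 BbHhCcNn=16 BbHhccNN=16 BbHhccNn=16 bbHHCcNN=8 bbHHCcNn=8 bbHHccNN=8 bbHHccNn=8 bbHhCcNN=8 bbHhCcNn=8 bbHhccNN=8 bbHhccNn=8
bbHhCcNn hits 8/256; gcd=8; 8÷8/256÷8 = 1/32

P(bbHhCcNn) = 1/32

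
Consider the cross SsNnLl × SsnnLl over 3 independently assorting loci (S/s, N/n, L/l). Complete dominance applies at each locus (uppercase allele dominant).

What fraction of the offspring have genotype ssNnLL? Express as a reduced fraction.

SsNnLl gametes: SNL×1, SNl×1, SnL×1, Snl×1, sNL×1, sNl×1, snL×1, snl×1
SsnnLl gametes: SnL×2, Snl×2, snL×2, snl×2
SsNnLl×SsnnLl grid (8·8=64): SSNnLL=2 SSNnLl=4 SSNnll=2 SSnnLL=2 SSnnLl=4 SSnnll=2 SsNnLL=4 SsNnLl=8 SsNnll=4 SsnnLL=4 SsnnLl=8 Ssnnll=4 ssNnLL=2 ssNnLl=4 ssNnll=2 ssnnLL=2 ssnnLl=4 ssnnll=2
ssNnLL hits 2/64; gcd=2; 2÷2/64÷2 = 1/32

P(ssNnLL) = 1/32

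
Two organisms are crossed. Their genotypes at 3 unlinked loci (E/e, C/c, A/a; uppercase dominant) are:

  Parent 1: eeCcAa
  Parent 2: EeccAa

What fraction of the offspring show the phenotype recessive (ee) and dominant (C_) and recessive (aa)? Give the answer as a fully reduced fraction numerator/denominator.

eeCcAa gametes: eCA×2, eCa×2, ecA×2, eca×2
EeccAa gametes: EcA×2, Eca×2, ecA×2, eca×2
eeCcAa×EeccAa grid (8·8=64): EeCcAA=4 EeCcAa=8 EeCcaa=4 EeccAA=4 EeccAa=8 Eeccaa=4 eeCcAA=4 eeCcAa=8 eeCcaa=4 eeccAA=4 eeccAa=8 eeccaa=4
ee C_ aa hits 4/64; gcd=4; 4÷4/64÷4 = 1/16

P(ee C_ aa) = 1/16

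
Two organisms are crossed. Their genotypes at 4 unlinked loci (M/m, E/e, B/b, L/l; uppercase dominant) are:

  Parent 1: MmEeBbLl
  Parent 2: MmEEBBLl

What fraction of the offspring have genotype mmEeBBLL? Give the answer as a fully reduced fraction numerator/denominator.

MmEeBbLl gametes: MEBL×1, MEBl×1, MEbL×1, MEbl×1, MeBL×1, MeBl×1, MebL×1, Mebl×1, mEBL×1, mEBl×1, mEbL×1, mEbl×1, meBL×1, meBl×1, mebL×1, mebl×1
MmEEBBLl gametes: MEBL×4, MEBl×4, mEBL×4, mEBl×4
MmEeBbLl×MmEEBBLl grid (16·16=256): MMEEBBLL=4 MMEEBBLl=8 MMEEBBll=4 MMEEBbLL=4 MMEEBbLl=8 MMEEBbll=4 MMEeBBLL=4 MMEeBBLl=8 MMEeBBll=4 MMEeBbLL=4 MMEeBbLl=8 MMEeBbll=4 MmEEBBLL=8 MmEEBBLl=16 MmEEBBll=8 MmEEBbLL=8 MmEEBbLl=16 MmEEBbll=8 MmEeBBLL=8 MmEeBBLl=16 MmEeBBll=8 MmEeBbLL=8 MmEeBbLl=16 MmEeBbll=8 mmEEBBLL=4 mmEEBBLl=8 mmEEBBll=4 mmEEBbLL=4 mmEEBbLl=8 mmEEBbll=4 mmEeBBLL=4 mmEeBBLl=8 mmEeBBll=4 mmEeBbLL=4 mmEeBbLl=8 mmEeBbll=4
mmEeBBLL hits 4/256; gcd=4; 4÷4/256÷4 = 1/64

P(mmEeBBLL) = 1/64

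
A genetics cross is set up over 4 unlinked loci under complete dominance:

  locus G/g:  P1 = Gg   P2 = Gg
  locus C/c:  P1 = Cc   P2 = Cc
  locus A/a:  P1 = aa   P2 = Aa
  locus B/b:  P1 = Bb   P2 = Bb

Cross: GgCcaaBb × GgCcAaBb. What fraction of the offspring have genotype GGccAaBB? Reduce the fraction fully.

GgCcaaBb gametes: GCaB×2, GCab×2, GcaB×2, Gcab×2, gCaB×2, gCab×2, gcaB×2, gcab×2
GgCcAaBb gametes: GCAB×1, GCAb×1, GCaB×1, GCab×1, GcAB×1, GcAb×1, GcaB×1, Gcab×1, gCAB×1, gCAb×1, gCaB×1, gCab×1, gcAB×1, gcAb×1, gcaB×1, gcab×1
GgCcaaBb×GgCcAaBb grid (16·16=256): GGCCAaBB=2 GGCCAaBb=4 GGCCAabb=2 GGCCaaBB=2 GGCCaaBb=4 GGCCaabb=2 GGCcAaBB=4 GGCcAaBb=8 GGCcAabb=4 GGCcaaBB=4 GGCcaaBb=8 GGCcaabb=4 GGccAaBB=2 GGccAaBb=4 GGccAabb=2 GGccaaBB=2 GGccaaBb=4 GGccaabb=2 GgCCAaBB=4 GgCCAaBb=8 GgCCAabb=4 GgCCaaBB=4 GgCCaaBb=8 GgCCaabb=4 GgCcAaBB=8 GgCcAaBb=16 GgCcAabb=8 GgCcaaBB=8 GgCcaaBb=16 GgCcaabb=8 GgccAaBB=4 GgccAaBb=8 GgccAabb=4 GgccaaBB=4 GgccaaBb=8 Ggccaabb=4 ggCCAaBB=2 ggCCAaBb=4 ggCCAabb=2 ggCCaaBB=2 ggCCaaBb=4 ggCCaabb=2 ggCcAaBB=4 ggCcAaBb=8 ggCcAabb=4 ggCcaaBB=4 ggCcaaBb=8 ggCcaabb=4 ggccAaBB=2 ggccAaBb=4 ggccAabb=2 ggccaaBB=2 ggccaaBb=4 ggccaabb=2
GGccAaBB hits 2/256; gcd=2; 2÷2/256÷2 = 1/128

P(GGccAaBB) = 1/128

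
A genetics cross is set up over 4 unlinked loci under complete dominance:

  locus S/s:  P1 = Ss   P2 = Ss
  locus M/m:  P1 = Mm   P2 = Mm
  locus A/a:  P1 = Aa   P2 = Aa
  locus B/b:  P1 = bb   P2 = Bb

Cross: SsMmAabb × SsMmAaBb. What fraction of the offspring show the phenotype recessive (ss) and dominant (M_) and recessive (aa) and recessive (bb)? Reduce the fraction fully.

P(ss M_ aa bb) = 3/128

SsMmAabb gametes: SMAb×2, SMab×2, SmAb×2, Smab×2, sMAb×2, sMab×2, smAb×2, smab×2
SsMmAaBb gametes: SMAB×1, SMAb×1, SMaB×1, SMab×1, SmAB×1, SmAb×1, SmaB×1, Smab×1, sMAB×1, sMAb×1, sMaB×1, sMab×1, smAB×1, smAb×1, smaB×1, smab×1
SsMmAabb×SsMmAaBb grid (16·16=256): SSMMAABb=2 SSMMAAbb=2 SSMMAaBb=4 SSMMAabb=4 SSMMaaBb=2 SSMMaabb=2 SSMmAABb=4 SSMmAAbb=4 SSMmAaBb=8 SSMmAabb=8 SSMmaaBb=4 SSMmaabb=4 SSmmAABb=2 SSmmAAbb=2 SSmmAaBb=4 SSmmAabb=4 SSmmaaBb=2 SSmmaabb=2 SsMMAABb=4 SsMMAAbb=4 SsMMAaBb=8 SsMMAabb=8 SsMMaaBb=4 SsMMaabb=4 SsMmAABb=8 SsMmAAbb=8 SsMmAaBb=16 SsMmAabb=16 SsMmaaBb=8 SsMmaabb=8 SsmmAABb=4 SsmmAAbb=4 SsmmAaBb=8 SsmmAabb=8 SsmmaaBb=4 Ssmmaabb=4 ssMMAABb=2 ssMMAAbb=2 ssMMAaBb=4 ssMMAabb=4 ssMMaaBb=2 ssMMaabb=2 ssMmAABb=4 ssMmAAbb=4 ssMmAaBb=8 ssMmAabb=8 ssMmaaBb=4 ssMmaabb=4 ssmmAABb=2 ssmmAAbb=2 ssmmAaBb=4 ssmmAabb=4 ssmmaaBb=2 ssmmaabb=2
ss M_ aa bb hits 6/256; gcd=2; 6÷2/256÷2 = 3/128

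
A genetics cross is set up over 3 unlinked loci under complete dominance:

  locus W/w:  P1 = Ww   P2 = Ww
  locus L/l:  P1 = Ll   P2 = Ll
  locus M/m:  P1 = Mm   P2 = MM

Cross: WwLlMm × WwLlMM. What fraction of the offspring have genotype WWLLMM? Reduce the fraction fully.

P(WWLLMM) = 1/32

WwLlMm gametes: WLM×1, WLm×1, WlM×1, Wlm×1, wLM×1, wLm×1, wlM×1, wlm×1
WwLlMM gametes: WLM×2, WlM×2, wLM×2, wlM×2
WwLlMm×WwLlMM grid (8·8=64): WWLLMM=2 WWLLMm=2 WWLlMM=4 WWLlMm=4 WWllMM=2 WWllMm=2 WwLLMM=4 WwLLMm=4 WwLlMM=8 WwLlMm=8 WwllMM=4 WwllMm=4 wwLLMM=2 wwLLMm=2 wwLlMM=4 wwLlMm=4 wwllMM=2 wwllMm=2
WWLLMM hits 2/64; gcd=2; 2÷2/64÷2 = 1/32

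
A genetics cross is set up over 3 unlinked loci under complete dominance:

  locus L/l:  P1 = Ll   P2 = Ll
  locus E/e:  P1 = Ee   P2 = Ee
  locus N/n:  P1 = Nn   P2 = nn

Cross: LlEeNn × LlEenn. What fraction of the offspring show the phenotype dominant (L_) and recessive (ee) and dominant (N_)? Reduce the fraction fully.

LlEeNn gametes: LEN×1, LEn×1, LeN×1, Len×1, lEN×1, lEn×1, leN×1, len×1
LlEenn gametes: LEn×2, Len×2, lEn×2, len×2
LlEeNn×LlEenn grid (8·8=64): LLEENn=2 LLEEnn=2 LLEeNn=4 LLEenn=4 LLeeNn=2 LLeenn=2 LlEENn=4 LlEEnn=4 LlEeNn=8 LlEenn=8 LleeNn=4 Lleenn=4 llEENn=2 llEEnn=2 llEeNn=4 llEenn=4 lleeNn=2 lleenn=2
L_ ee N_ hits 6/64; gcd=2; 6÷2/64÷2 = 3/32

P(L_ ee N_) = 3/32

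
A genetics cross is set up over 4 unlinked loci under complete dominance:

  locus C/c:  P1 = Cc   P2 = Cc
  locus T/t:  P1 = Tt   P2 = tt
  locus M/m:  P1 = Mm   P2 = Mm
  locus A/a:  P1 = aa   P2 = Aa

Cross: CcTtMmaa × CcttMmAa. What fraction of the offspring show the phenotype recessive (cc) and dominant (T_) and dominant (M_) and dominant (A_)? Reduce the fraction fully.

P(cc T_ M_ A_) = 3/64

CcTtMmaa gametes: CTMa×2, CTma×2, CtMa×2, Ctma×2, cTMa×2, cTma×2, ctMa×2, ctma×2
CcttMmAa gametes: CtMA×2, CtMa×2, CtmA×2, Ctma×2, ctMA×2, ctMa×2, ctmA×2, ctma×2
CcTtMmaa×CcttMmAa grid (16·16=256): CCTtMMAa=4 CCTtMMaa=4 CCTtMmAa=8 CCTtMmaa=8 CCTtmmAa=4 CCTtmmaa=4 CCttMMAa=4 CCttMMaa=4 CCttMmAa=8 CCttMmaa=8 CCttmmAa=4 CCttmmaa=4 CcTtMMAa=8 CcTtMMaa=8 CcTtMmAa=16 CcTtMmaa=16 CcTtmmAa=8 CcTtmmaa=8 CcttMMAa=8 CcttMMaa=8 CcttMmAa=16 CcttMmaa=16 CcttmmAa=8 Ccttmmaa=8 ccTtMMAa=4 ccTtMMaa=4 ccTtMmAa=8 ccTtMmaa=8 ccTtmmAa=4 ccTtmmaa=4 ccttMMAa=4 ccttMMaa=4 ccttMmAa=8 ccttMmaa=8 ccttmmAa=4 ccttmmaa=4
cc T_ M_ A_ hits 12/256; gcd=4; 12÷4/256÷4 = 3/64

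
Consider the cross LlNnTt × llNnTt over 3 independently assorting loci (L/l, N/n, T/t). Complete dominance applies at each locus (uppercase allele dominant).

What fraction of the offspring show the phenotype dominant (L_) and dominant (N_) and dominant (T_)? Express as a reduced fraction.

P(L_ N_ T_) = 9/32

LlNnTt gametes: LNT×1, LNt×1, LnT×1, Lnt×1, lNT×1, lNt×1, lnT×1, lnt×1
llNnTt gametes: lNT×2, lNt×2, lnT×2, lnt×2
LlNnTt×llNnTt grid (8·8=64): LlNNTT=2 LlNNTt=4 LlNNtt=2 LlNnTT=4 LlNnTt=8 LlNntt=4 LlnnTT=2 LlnnTt=4 Llnntt=2 llNNTT=2 llNNTt=4 llNNtt=2 llNnTT=4 llNnTt=8 llNntt=4 llnnTT=2 llnnTt=4 llnntt=2
L_ N_ T_ hits 18/64; gcd=2; 18÷2/64÷2 = 9/32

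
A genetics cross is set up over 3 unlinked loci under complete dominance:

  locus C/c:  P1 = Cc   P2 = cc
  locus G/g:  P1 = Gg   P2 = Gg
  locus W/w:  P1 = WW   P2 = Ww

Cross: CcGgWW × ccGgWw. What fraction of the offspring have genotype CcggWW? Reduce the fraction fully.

CcGgWW gametes: CGW×2, CgW×2, cGW×2, cgW×2
ccGgWw gametes: cGW×2, cGw×2, cgW×2, cgw×2
CcGgWW×ccGgWw grid (8·8=64): CcGGWW=4 CcGGWw=4 CcGgWW=8 CcGgWw=8 CcggWW=4 CcggWw=4 ccGGWW=4 ccGGWw=4 ccGgWW=8 ccGgWw=8 ccggWW=4 ccggWw=4
CcggWW hits 4/64; gcd=4; 4÷4/64÷4 = 1/16

P(CcggWW) = 1/16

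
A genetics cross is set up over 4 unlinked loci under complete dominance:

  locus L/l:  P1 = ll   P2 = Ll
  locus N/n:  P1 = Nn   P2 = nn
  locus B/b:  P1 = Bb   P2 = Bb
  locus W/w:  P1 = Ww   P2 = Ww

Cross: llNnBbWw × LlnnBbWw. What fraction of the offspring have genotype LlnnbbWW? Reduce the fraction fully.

P(LlnnbbWW) = 1/64

llNnBbWw gametes: lNBW×2, lNBw×2, lNbW×2, lNbw×2, lnBW×2, lnBw×2, lnbW×2, lnbw×2
LlnnBbWw gametes: LnBW×2, LnBw×2, LnbW×2, Lnbw×2, lnBW×2, lnBw×2, lnbW×2, lnbw×2
llNnBbWw×LlnnBbWw grid (16·16=256): LlNnBBWW=4 LlNnBBWw=8 LlNnBBww=4 LlNnBbWW=8 LlNnBbWw=16 LlNnBbww=8 LlNnbbWW=4 LlNnbbWw=8 LlNnbbww=4 LlnnBBWW=4 LlnnBBWw=8 LlnnBBww=4 LlnnBbWW=8 LlnnBbWw=16 LlnnBbww=8 LlnnbbWW=4 LlnnbbWw=8 Llnnbbww=4 llNnBBWW=4 llNnBBWw=8 llNnBBww=4 llNnBbWW=8 llNnBbWw=16 llNnBbww=8 llNnbbWW=4 llNnbbWw=8 llNnbbww=4 llnnBBWW=4 llnnBBWw=8 llnnBBww=4 llnnBbWW=8 llnnBbWw=16 llnnBbww=8 llnnbbWW=4 llnnbbWw=8 llnnbbww=4
LlnnbbWW hits 4/256; gcd=4; 4÷4/256÷4 = 1/64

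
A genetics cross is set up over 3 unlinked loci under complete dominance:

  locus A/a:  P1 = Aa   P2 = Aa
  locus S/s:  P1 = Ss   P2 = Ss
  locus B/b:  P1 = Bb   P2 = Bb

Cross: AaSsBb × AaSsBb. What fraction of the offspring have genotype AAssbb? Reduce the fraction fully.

P(AAssbb) = 1/64

AaSsBb gametes: ASB×1, ASb×1, AsB×1, Asb×1, aSB×1, aSb×1, asB×1, asb×1
AaSsBb gametes: ASB×1, ASb×1, AsB×1, Asb×1, aSB×1, aSb×1, asB×1, asb×1
AaSsBb×AaSsBb grid (8·8=64): AASSBB=1 AASSBb=2 AASSbb=1 AASsBB=2 AASsBb=4 AASsbb=2 AAssBB=1 AAssBb=2 AAssbb=1 AaSSBB=2 AaSSBb=4 AaSSbb=2 AaSsBB=4 AaSsBb=8 AaSsbb=4 AassBB=2 AassBb=4 Aassbb=2 aaSSBB=1 aaSSBb=2 aaSSbb=1 aaSsBB=2 aaSsBb=4 aaSsbb=2 aassBB=1 aassBb=2 aassbb=1
AAssbb hits 1/64; gcd=1; 1÷1/64÷1 = 1/64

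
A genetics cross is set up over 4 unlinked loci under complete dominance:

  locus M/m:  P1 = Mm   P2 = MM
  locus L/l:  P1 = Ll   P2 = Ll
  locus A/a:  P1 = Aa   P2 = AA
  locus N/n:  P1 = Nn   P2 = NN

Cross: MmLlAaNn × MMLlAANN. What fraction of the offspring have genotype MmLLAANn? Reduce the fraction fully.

MmLlAaNn gametes: MLAN×1, MLAn×1, MLaN×1, MLan×1, MlAN×1, MlAn×1, MlaN×1, Mlan×1, mLAN×1, mLAn×1, mLaN×1, mLan×1, mlAN×1, mlAn×1, mlaN×1, mlan×1
MMLlAANN gametes: MLAN×8, MlAN×8
MmLlAaNn×MMLlAANN grid (16·16=256): MMLLAANN=8 MMLLAANn=8 MMLLAaNN=8 MMLLAaNn=8 MMLlAANN=16 MMLlAANn=16 MMLlAaNN=16 MMLlAaNn=16 MMllAANN=8 MMllAANn=8 MMllAaNN=8 MMllAaNn=8 MmLLAANN=8 MmLLAANn=8 MmLLAaNN=8 MmLLAaNn=8 MmLlAANN=16 MmLlAANn=16 MmLlAaNN=16 MmLlAaNn=16 MmllAANN=8 MmllAANn=8 MmllAaNN=8 MmllAaNn=8
MmLLAANn hits 8/256; gcd=8; 8÷8/256÷8 = 1/32

P(MmLLAANn) = 1/32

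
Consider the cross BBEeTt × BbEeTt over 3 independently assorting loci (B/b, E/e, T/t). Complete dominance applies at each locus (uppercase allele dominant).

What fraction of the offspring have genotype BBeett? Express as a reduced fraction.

P(BBeett) = 1/32

BBEeTt gametes: BET×2, BEt×2, BeT×2, Bet×2
BbEeTt gametes: BET×1, BEt×1, BeT×1, Bet×1, bET×1, bEt×1, beT×1, bet×1
BBEeTt×BbEeTt grid (8·8=64): BBEETT=2 BBEETt=4 BBEEtt=2 BBEeTT=4 BBEeTt=8 BBEett=4 BBeeTT=2 BBeeTt=4 BBeett=2 BbEETT=2 BbEETt=4 BbEEtt=2 BbEeTT=4 BbEeTt=8 BbEett=4 BbeeTT=2 BbeeTt=4 Bbeett=2
BBeett hits 2/64; gcd=2; 2÷2/64÷2 = 1/32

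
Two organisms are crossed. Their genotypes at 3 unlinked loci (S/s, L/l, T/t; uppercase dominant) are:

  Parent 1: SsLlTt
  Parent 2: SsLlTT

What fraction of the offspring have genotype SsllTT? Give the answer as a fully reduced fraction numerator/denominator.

P(SsllTT) = 1/16

SsLlTt gametes: SLT×1, SLt×1, SlT×1, Slt×1, sLT×1, sLt×1, slT×1, slt×1
SsLlTT gametes: SLT×2, SlT×2, sLT×2, slT×2
SsLlTt×SsLlTT grid (8·8=64): SSLLTT=2 SSLLTt=2 SSLlTT=4 SSLlTt=4 SSllTT=2 SSllTt=2 SsLLTT=4 SsLLTt=4 SsLlTT=8 SsLlTt=8 SsllTT=4 SsllTt=4 ssLLTT=2 ssLLTt=2 ssLlTT=4 ssLlTt=4 ssllTT=2 ssllTt=2
SsllTT hits 4/64; gcd=4; 4÷4/64÷4 = 1/16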